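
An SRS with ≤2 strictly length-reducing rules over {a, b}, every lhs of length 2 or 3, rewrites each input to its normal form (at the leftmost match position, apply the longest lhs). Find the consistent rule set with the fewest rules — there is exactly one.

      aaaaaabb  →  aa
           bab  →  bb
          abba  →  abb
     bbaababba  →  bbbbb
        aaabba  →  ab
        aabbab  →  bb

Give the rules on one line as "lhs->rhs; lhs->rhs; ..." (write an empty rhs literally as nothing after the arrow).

  | aaaaaabb => aaaab => aa
  | bab => bb
  | abba => abb
  | bbaababba => bbababba => bbbabba => bbbbba => bbbbb

aab->; ba->b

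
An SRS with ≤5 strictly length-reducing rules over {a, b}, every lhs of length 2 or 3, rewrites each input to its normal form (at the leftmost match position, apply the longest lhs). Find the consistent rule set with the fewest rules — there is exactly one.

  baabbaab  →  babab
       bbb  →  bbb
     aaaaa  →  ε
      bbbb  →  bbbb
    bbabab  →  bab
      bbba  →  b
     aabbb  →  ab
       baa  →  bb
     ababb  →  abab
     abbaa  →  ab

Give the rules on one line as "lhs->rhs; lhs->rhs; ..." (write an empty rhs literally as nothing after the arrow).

  | baabbaab => babbaab => babaab => babab
  | bbb
  | aaaaa => baaa => bba => ε
  | bbbb

aa->b; aab->ab; abb->ab; bba->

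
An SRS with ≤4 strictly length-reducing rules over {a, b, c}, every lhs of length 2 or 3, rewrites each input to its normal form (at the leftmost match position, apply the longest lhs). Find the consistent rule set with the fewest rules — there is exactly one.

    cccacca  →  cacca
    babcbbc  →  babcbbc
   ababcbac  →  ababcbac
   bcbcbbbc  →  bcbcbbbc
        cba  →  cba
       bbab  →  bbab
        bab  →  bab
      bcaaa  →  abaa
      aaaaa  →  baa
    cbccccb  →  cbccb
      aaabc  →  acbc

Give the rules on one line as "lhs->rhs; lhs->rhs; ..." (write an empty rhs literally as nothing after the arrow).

aaa->ac; aca->ba; bca->ab; ccc->c

  | cccacca => cacca
  | babcbbc
  | ababcbac
  | bcbcbbbc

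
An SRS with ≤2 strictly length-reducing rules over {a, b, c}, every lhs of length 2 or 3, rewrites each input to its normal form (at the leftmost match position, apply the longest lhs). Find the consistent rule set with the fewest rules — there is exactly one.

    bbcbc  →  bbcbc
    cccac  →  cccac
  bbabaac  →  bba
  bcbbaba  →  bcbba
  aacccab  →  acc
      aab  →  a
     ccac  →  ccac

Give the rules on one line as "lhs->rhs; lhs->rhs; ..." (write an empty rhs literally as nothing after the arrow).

aac->a; ab->

  | bbcbc
  | cccac
  | bbabaac => bbaac => bba
  | bcbbaba => bcbba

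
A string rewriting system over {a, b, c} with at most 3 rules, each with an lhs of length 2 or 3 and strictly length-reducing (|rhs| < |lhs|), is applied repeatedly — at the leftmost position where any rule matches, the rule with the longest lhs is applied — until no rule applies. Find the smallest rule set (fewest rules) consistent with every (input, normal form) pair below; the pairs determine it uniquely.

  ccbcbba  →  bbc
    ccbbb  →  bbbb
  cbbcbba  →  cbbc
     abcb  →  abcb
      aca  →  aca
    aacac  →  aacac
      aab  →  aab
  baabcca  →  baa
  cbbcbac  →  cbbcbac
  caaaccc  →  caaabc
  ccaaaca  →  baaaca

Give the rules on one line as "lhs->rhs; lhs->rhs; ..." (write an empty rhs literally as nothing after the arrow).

  | ccbcbba => bbcbba => bbc
  | ccbbb => bbbb
  | cbbcbba => cbbc
  | abcb

bba->; cc->b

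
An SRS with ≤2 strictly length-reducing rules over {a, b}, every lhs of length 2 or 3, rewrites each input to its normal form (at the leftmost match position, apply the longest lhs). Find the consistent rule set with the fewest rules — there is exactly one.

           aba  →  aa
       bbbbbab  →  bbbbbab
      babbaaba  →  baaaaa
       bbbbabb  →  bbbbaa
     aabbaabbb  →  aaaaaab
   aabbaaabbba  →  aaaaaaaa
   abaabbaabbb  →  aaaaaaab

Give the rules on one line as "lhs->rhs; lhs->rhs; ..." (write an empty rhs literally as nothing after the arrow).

aba->aa; abb->aa

  | aba => aa
  | bbbbbab
  | babbaaba => baaaaba => baaaaa
  | bbbbabb => bbbbaa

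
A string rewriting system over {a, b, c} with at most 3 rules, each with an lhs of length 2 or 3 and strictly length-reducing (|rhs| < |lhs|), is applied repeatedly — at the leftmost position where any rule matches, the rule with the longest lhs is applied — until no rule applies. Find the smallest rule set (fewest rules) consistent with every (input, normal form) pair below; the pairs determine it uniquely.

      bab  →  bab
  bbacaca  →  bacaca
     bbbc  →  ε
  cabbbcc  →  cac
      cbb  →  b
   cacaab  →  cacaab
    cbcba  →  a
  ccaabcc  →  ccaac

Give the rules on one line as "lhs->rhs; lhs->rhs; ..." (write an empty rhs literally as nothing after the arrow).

bb->b; bc->; cb->

  | bab
  | bbacaca => bacaca
  | bbbc => bbc => bc => ε
  | cabbbcc => cabbcc => cabcc => cac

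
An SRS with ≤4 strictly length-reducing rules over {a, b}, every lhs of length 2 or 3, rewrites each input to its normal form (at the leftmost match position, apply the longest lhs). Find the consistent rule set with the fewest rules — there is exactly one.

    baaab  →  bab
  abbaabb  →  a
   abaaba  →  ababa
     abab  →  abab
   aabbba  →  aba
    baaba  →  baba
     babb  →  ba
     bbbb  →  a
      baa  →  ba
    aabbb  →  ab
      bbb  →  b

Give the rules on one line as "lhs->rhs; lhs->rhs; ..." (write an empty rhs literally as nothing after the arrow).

  | baaab => baab => bab
  | abbaabb => aaaabb => aaabb => aabb => abb => aa => a
  | abaaba => ababa
  | abab

aa->a; bb->a; bbb->b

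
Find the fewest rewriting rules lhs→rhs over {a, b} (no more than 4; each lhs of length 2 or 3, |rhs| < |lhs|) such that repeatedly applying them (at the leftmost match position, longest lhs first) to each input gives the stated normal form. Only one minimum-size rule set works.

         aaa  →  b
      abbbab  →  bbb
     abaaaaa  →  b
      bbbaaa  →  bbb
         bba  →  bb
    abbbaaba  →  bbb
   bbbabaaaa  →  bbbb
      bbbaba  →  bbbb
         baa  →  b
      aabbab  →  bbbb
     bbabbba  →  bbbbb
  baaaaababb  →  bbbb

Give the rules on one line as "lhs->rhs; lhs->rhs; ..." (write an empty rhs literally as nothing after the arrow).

aa->b; ab->; ba->b

  | aaa => ba => b
  | abbbab => bbab => bbb
  | abaaaaa => aaaaa => baaa => baa => ba => b
  | bbbaaa => bbbaa => bbba => bbb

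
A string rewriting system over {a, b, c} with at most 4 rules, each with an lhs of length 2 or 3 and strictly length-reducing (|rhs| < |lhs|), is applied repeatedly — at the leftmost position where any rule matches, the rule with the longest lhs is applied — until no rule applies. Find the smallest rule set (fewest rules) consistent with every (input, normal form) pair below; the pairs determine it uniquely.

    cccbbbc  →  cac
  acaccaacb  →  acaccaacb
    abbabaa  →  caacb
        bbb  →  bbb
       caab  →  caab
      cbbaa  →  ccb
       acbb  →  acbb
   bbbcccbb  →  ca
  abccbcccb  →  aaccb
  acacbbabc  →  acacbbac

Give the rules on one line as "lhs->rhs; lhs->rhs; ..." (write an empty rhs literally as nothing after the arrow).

abb->ca; baa->cb; bc->c; ccc->a

  | cccbbbc => abbbc => cabc => cac
  | acaccaacb
  | abbabaa => caabaa => caacb
  | bbb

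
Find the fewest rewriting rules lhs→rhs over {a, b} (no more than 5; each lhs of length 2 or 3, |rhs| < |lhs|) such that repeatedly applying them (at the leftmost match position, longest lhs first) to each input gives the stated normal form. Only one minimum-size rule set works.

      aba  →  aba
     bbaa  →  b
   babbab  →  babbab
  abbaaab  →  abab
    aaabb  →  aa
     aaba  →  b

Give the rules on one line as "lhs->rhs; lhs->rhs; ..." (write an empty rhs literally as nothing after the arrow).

aaa->b; aab->aa; baa->; bbb->aa

  | aba
  | bbaa => b
  | babbab
  | abbaaab => abab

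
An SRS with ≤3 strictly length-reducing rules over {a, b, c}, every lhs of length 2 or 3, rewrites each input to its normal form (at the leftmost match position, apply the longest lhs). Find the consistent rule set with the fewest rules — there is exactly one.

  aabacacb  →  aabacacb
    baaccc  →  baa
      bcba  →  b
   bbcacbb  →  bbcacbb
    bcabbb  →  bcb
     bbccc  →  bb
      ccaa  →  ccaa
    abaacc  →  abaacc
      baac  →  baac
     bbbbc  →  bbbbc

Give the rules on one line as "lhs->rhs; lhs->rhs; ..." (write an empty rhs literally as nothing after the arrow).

  | aabacacb
  | baaccc => baa
  | bcba => b
  | bbcacbb

abb->; cba->; ccc->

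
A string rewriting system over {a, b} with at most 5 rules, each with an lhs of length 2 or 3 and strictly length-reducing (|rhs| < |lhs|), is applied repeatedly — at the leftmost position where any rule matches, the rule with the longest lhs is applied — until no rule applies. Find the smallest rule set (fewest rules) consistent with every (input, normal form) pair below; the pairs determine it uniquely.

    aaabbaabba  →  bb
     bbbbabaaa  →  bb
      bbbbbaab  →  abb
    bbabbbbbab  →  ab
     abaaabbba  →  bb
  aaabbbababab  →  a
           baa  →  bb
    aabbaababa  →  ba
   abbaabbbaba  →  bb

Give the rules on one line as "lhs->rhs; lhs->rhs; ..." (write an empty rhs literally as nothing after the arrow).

  | aaabbaabba => babbaabba => bbaabba => ababba => abba => aab => bb
  | bbbbabaaa => ababaaa => abaaa => abba => aab => bb
  | bbbbbaab => abbaab => aabab => bbab => abb
  | bbabbbbbab => abbbbbbab => aabbbab => bbbbab => abab => ab

aa->b; bab->b; bba->ab; bbb->a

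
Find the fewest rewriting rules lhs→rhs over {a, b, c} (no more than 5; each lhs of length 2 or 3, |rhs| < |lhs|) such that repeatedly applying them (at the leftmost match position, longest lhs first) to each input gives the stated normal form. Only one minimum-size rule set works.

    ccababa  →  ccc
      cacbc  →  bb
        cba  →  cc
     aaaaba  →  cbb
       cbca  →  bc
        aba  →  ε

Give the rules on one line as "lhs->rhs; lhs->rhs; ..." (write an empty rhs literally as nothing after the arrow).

  | ccababa => ccacba => ccba => ccc
  | cacbc => cbc => bb
  | cba => cc
  | aaaaba => aaaac => aacb => cbb

aac->cb; ac->; ba->c; cbc->bb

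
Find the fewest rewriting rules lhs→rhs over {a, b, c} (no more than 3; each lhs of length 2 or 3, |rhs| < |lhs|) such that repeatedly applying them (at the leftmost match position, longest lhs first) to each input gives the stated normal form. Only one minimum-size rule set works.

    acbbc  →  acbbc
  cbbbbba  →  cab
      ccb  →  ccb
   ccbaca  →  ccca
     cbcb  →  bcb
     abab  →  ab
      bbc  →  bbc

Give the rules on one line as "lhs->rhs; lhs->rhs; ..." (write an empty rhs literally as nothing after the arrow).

ba->; bbb->a; cbc->bc

  | acbbc
  | cbbbbba => cabba => cab
  | ccb
  | ccbaca => ccca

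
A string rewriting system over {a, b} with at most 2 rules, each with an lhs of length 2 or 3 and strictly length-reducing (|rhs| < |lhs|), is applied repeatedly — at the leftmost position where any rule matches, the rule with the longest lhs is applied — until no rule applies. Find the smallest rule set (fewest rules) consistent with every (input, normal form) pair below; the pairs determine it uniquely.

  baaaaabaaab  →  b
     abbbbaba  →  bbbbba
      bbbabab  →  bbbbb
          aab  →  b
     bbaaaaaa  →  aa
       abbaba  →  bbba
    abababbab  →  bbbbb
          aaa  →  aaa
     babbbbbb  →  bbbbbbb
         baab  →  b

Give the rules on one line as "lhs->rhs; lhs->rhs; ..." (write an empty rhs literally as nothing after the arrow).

ab->b; baa->

  | baaaaabaaab => aaabaaab => aabaaab => abaaab => baaab => ab => b
  | abbbbaba => bbbbaba => bbbbba
  | bbbabab => bbbbab => bbbbb
  | aab => ab => b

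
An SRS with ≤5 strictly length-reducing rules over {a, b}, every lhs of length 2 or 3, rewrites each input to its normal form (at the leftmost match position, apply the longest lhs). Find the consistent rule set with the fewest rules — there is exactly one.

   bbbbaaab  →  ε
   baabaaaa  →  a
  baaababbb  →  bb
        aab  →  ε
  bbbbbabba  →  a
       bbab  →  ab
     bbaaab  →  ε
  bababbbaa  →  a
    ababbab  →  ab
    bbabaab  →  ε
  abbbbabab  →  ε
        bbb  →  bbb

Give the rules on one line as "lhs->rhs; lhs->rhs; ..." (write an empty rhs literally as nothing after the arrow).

aa->a; aab->; abb->b; ba->a

  | bbbbaaab => bbbaaab => bbaaab => baaab => aaab => aab => ε
  | baabaaaa => aabaaaa => aaaa => aaa => aa => a
  | baaababbb => aaababbb => aababbb => abbb => bb
  | aab => ε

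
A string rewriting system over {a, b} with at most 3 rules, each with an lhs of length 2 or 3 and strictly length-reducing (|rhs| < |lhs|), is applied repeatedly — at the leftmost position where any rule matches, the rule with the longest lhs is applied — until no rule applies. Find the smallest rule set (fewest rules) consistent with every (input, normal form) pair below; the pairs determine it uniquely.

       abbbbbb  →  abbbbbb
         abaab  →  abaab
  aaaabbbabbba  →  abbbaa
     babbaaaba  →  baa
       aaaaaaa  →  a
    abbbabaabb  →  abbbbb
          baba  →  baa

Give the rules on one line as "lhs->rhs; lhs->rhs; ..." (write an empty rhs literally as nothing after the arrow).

  | abbbbbb
  | abaab
  | aaaabbbabbba => abbbabbba => abbbabba => abbbaba => abbbaa
  | babbaaaba => babaaaba => baaaaba => baba => baa

aaa->; bab->ba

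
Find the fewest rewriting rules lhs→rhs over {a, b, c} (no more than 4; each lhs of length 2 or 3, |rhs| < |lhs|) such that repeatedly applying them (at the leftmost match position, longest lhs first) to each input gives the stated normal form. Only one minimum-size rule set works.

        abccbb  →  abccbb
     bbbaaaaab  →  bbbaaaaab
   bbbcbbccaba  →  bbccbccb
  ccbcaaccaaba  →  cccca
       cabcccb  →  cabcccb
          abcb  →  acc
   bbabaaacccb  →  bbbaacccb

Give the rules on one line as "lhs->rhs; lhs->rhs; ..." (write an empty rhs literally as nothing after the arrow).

  | abccbb
  | bbbaaaaab
  | bbbcbbccaba => bbccbccaba => bbccbccb
  | ccbcaaccaaba => ccbccaaba => ccbcba => cccca

aba->b; bcb->cc; caa->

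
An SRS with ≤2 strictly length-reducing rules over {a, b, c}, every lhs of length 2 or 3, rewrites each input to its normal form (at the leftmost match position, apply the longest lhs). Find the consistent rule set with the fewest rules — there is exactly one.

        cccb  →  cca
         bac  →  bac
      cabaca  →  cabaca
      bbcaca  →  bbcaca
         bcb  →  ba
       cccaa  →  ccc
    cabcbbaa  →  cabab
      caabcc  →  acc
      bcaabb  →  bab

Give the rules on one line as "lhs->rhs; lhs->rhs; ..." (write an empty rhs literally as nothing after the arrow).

aa->; cb->a

  | cccb => cca
  | bac
  | cabaca
  | bbcaca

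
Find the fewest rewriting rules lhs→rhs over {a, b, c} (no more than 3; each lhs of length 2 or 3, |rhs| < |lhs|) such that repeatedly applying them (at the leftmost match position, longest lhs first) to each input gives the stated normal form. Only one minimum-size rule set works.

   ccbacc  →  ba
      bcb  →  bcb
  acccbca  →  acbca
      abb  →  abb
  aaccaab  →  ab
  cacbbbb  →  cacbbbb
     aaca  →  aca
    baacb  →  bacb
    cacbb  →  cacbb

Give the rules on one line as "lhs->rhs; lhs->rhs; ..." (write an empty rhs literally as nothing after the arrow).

aa->a; cc->

  | ccbacc => bacc => ba
  | bcb
  | acccbca => acbca
  | abb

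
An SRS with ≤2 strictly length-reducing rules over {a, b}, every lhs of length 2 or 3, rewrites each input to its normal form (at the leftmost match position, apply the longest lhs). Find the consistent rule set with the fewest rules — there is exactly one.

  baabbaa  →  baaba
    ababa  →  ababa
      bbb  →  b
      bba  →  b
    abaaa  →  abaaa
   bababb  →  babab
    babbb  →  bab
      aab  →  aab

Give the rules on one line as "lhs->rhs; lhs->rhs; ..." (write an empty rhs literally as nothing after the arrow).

bb->b; bba->b

  | baabbaa => baaba
  | ababa
  | bbb => bb => b
  | bba => b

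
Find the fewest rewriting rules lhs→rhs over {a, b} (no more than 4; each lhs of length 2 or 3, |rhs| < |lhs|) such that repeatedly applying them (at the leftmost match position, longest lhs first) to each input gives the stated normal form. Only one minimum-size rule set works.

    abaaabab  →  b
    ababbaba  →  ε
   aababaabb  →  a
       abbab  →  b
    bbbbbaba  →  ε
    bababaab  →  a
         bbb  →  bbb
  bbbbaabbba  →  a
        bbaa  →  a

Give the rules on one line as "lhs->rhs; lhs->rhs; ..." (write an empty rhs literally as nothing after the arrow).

  | abaaabab => aaaabab => aabab => bab => b
  | ababbaba => aabbaba => bbaba => aaba => ba => ε
  | aababaabb => babaabb => baabb => abb => ab => a
  | abbab => abab => aab => b

aa->; ab->a; ba->; bba->aa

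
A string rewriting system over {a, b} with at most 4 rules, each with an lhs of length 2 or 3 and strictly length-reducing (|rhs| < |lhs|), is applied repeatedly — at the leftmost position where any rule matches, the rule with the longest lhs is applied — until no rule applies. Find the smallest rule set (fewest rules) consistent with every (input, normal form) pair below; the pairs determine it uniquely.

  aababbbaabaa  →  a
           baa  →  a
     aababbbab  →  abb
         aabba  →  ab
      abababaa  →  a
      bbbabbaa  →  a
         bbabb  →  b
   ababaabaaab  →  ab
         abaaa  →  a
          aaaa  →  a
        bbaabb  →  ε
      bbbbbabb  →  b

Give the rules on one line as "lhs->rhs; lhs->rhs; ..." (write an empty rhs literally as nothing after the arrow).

aa->a; ba->; bab->bb; bbb->

  | aababbbaabaa => ababbbaabaa => abbbbaabaa => abaabaa => aabaa => abaa => aa => a
  | baa => a
  | aababbbab => ababbbab => abbbbab => abab => abb
  | aabba => abba => ab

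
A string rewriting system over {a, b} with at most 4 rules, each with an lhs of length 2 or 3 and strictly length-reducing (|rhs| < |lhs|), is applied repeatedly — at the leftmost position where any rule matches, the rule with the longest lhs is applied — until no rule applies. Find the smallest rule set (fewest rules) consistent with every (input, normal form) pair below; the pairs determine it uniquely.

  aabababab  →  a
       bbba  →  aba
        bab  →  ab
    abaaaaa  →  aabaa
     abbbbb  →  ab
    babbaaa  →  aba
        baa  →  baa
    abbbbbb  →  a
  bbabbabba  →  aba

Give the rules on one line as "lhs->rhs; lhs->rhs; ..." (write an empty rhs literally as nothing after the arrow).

  | aabababab => aaababab => abbabab => aabab => aaab => abb => a
  | bbba => aba
  | bab => ab
  | abaaaaa => ababaa => aabaa

aaa->ab; abb->a; bab->ab; bb->a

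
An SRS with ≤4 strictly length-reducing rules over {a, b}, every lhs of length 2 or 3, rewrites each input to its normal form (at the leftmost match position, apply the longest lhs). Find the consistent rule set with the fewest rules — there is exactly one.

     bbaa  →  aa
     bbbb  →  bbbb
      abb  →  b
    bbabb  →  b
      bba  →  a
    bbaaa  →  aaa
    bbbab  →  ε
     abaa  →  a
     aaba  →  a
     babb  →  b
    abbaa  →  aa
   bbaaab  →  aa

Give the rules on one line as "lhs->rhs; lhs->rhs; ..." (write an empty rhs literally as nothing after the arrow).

ab->; aba->; ba->a

  | bbaa => baa => aa
  | bbbb
  | abb => b
  | bbabb => babb => abb => b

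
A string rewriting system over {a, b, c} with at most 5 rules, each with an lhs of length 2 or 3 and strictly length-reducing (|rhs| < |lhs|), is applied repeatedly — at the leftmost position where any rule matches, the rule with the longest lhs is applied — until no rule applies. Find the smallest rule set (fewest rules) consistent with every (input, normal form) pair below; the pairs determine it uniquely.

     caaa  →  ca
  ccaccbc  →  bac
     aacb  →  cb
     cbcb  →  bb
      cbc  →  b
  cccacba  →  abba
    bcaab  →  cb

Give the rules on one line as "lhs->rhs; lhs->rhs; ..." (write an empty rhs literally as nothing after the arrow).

  | caaa => ca
  | ccaccbc => baccbc => babbc => babc => bac
  | aacb => cb
  | cbcb => ccb => bb

aa->; bc->c; cac->ab; cc->b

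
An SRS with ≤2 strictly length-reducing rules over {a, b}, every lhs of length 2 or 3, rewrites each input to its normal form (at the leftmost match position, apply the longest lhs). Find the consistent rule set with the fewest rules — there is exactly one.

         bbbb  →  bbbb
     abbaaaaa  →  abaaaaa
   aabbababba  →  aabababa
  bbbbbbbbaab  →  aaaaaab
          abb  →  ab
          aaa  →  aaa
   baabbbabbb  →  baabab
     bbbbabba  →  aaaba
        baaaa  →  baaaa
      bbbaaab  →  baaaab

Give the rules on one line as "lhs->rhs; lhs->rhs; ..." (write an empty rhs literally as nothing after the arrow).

abb->ab; bba->aa

  | bbbb
  | abbaaaaa => abaaaaa
  | aabbababba => aabababba => aabababa
  | bbbbbbbbaab => bbbbbbaaab => bbbbaaaab => bbaaaaab => aaaaaab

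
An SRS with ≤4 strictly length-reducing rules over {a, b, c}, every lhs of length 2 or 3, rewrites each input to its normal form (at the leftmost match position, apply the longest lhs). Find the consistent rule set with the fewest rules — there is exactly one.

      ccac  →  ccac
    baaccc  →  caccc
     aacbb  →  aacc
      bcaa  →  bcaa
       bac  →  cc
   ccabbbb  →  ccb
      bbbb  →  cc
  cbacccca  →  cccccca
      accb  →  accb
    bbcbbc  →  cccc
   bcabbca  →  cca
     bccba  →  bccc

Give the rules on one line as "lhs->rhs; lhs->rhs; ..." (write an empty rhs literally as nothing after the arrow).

ba->c; bb->c; cab->

  | ccac
  | baaccc => caccc
  | aacbb => aacc
  | bcaa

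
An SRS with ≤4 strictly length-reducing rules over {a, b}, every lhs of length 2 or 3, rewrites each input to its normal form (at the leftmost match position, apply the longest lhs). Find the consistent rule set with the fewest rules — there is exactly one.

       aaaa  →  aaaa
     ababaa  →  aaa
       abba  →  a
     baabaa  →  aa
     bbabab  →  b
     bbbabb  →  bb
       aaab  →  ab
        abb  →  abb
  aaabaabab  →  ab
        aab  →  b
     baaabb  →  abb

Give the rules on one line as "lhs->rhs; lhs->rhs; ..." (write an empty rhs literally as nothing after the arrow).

aab->b; ba->; baa->aa; bba->ba

  | aaaa
  | ababaa => abaa => aaa
  | abba => aba => a
  | baabaa => aabaa => baa => aa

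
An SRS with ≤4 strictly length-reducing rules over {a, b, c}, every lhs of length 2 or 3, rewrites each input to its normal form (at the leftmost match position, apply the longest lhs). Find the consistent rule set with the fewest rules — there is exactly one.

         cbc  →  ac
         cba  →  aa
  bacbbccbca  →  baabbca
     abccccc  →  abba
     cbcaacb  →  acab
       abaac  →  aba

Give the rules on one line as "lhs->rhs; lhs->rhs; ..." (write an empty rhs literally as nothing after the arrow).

aac->a; cb->a; cc->; ccc->ba

  | cbc => ac
  | cba => aa
  | bacbbccbca => baabccbca => baabbca
  | abccccc => abbacc => abba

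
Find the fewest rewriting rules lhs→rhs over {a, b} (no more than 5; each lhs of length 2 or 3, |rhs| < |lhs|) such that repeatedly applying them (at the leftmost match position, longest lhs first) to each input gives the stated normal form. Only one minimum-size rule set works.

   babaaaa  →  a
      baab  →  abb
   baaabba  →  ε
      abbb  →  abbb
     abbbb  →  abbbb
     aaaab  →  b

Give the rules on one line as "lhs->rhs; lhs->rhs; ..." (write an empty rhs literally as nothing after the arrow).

aa->; ba->; baa->ab; bab->a

  | babaaaa => aaaaa => aaa => a
  | baab => abb
  | baaabba => ababba => aaba => ba => ε
  | abbb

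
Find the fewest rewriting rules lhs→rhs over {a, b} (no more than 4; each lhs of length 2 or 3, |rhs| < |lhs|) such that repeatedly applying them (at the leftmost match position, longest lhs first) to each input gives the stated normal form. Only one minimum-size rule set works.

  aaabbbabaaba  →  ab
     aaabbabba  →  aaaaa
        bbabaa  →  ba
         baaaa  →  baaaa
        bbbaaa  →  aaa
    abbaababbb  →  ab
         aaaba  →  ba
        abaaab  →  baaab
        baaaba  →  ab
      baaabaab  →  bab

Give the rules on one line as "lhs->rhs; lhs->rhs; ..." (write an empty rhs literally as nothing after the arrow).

  | aaabbbabaaba => aaaabaaba => aaabaaba => aabaaba => abaaba => baaba => baba => bba => ab
  | aaabbabba => aaaabbba => aaaaa
  | bbabaa => abbaa => aaba => aba => ba
  | baaaa

aba->ba; bba->ab; bbb->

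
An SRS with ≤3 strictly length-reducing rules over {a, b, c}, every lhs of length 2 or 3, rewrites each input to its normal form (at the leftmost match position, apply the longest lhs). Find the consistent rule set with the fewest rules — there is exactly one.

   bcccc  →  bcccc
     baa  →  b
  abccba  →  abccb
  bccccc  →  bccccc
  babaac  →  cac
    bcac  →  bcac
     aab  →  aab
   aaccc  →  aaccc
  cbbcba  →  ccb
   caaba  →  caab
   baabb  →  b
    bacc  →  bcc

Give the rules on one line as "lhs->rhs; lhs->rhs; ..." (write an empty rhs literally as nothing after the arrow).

ba->b; bb->; bba->c

  | bcccc
  | baa => ba => b
  | abccba => abccb
  | bccccc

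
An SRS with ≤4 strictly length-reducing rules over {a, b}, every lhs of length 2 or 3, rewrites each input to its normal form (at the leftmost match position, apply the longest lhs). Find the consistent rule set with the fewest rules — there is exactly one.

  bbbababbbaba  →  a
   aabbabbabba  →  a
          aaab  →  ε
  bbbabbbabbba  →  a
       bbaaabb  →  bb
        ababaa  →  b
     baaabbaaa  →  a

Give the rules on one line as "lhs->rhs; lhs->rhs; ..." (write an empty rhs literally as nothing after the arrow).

  | bbbababbbaba => bbababbbaba => bababbbaba => ababbbaba => abbbaba => bbbaba => bbaba => baba => aba => a
  | aabbabbabba => bbbabbabba => bbabbabba => babbabba => abbabba => bbabba => babba => abba => bba => ba => a
  | aaab => bab => ab => ε
  | bbbabbbabbba => bbabbbabbba => babbbabbba => abbbabbba => bbbabbba => bbabbba => babbba => abbba => bbba => bba => ba => a

aa->b; ab->; abb->bb; ba->a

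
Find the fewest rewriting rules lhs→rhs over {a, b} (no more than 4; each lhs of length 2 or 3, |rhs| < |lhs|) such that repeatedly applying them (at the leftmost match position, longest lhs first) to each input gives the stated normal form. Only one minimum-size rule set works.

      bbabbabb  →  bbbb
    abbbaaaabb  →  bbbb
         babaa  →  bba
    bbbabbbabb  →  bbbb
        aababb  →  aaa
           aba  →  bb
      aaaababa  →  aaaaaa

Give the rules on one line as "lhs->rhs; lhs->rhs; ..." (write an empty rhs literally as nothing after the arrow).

aab->aa; aba->bb; baa->ba; bab->ab

  | bbabbabb => babbabb => abbabb => ababb => bbbb
  | abbbaaaabb => abbbaaabb => abbbaabb => abbbabb => abbabb => ababb => bbbb
  | babaa => abaa => bba
  | bbbabbbabb => bbabbbabb => babbbabb => abbbabb => abbabb => ababb => bbbb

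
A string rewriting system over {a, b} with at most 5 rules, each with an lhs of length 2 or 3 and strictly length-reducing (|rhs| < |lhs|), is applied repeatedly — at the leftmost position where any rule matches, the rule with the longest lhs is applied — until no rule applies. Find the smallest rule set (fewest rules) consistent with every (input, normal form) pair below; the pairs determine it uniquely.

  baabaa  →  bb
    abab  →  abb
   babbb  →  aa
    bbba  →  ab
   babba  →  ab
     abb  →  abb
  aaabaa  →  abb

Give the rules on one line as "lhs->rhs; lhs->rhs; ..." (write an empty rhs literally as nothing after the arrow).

  | baabaa => babaa => bbaa => bba => bb
  | abab => abb
  | babbb => bbbb => aab => aa
  | bbba => aaa => ab

aaa->ab; aab->aa; ba->b; bbb->aa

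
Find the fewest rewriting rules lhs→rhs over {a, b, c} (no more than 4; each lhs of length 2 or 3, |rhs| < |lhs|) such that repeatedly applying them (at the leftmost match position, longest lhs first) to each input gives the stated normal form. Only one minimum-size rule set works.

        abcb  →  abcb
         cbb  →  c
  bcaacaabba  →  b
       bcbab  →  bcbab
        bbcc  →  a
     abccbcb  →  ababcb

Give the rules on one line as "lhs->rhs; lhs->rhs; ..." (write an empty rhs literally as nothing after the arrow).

aa->; bb->; cc->a

  | abcb
  | cbb => c
  | bcaacaabba => bccaabba => baaabba => babba => baa => b
  | bcbab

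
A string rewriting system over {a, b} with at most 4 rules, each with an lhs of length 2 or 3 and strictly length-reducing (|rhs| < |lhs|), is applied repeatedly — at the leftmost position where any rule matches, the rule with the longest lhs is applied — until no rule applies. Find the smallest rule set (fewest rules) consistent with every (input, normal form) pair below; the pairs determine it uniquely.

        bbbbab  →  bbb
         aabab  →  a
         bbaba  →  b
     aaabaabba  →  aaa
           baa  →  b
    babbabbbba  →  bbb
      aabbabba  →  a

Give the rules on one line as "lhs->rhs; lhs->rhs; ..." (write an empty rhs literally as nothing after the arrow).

  | bbbbab => bbb
  | aabab => aab => a
  | bbaba => ba => b
  | aaabaabba => aaaabba => aaaba => aaa

aab->a; aba->a; ba->b; bba->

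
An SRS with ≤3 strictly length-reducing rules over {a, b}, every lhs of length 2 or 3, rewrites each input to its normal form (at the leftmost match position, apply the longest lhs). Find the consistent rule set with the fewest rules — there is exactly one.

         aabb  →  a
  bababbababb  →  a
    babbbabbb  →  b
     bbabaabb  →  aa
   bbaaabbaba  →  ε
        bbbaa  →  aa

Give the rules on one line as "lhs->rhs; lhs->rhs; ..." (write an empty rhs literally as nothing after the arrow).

  | aabb => bb => a
  | bababbababb => babbababb => bbababb => aababb => babb => bb => a
  | babbbabbb => bbbabbb => ababbb => abbb => aab => b
  | bbabaabb => aabaabb => baabb => abb => aa

aab->b; ba->; bb->a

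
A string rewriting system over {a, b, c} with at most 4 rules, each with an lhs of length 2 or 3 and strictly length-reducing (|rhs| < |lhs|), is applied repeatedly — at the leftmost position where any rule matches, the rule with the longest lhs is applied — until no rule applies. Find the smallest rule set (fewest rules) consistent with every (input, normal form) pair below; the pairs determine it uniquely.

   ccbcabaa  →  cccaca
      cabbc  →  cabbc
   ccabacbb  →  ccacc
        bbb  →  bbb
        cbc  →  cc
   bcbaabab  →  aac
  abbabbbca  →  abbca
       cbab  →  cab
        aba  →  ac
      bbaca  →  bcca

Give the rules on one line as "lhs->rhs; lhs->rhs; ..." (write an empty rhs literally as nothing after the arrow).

ba->c; bcb->; cb->c

  | ccbcabaa => cccabaa => cccaca
  | cabbc
  | ccabacbb => ccaccbb => ccaccb => ccacc
  | bbb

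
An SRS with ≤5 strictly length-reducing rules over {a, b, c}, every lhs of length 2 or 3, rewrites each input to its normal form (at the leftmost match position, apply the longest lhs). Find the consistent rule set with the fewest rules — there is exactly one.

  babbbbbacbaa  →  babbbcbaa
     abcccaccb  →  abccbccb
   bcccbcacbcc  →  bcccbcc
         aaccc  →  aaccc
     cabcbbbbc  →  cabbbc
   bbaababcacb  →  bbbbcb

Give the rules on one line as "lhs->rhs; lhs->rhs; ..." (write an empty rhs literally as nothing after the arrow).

aba->bb; bba->; cac->bc; cbb->

  | babbbbbacbaa => babbbcbaa
  | abcccaccb => abccbccb
  | bcccbcacbcc => bcccbbcbcc => bcccbcc
  | aaccc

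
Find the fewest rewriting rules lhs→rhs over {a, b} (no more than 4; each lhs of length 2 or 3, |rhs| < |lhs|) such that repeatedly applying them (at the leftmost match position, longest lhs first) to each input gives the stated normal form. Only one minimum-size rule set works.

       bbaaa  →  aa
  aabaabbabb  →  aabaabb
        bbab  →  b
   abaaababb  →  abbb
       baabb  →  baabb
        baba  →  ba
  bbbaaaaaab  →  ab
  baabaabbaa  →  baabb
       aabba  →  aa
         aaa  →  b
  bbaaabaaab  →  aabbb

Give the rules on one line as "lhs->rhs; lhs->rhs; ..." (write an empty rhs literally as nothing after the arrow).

  | bbaaa => aa
  | aabaabbabb => aabaabb
  | bbab => b
  | abaaababb => abbbabb => abbb

aaa->b; bab->b; bba->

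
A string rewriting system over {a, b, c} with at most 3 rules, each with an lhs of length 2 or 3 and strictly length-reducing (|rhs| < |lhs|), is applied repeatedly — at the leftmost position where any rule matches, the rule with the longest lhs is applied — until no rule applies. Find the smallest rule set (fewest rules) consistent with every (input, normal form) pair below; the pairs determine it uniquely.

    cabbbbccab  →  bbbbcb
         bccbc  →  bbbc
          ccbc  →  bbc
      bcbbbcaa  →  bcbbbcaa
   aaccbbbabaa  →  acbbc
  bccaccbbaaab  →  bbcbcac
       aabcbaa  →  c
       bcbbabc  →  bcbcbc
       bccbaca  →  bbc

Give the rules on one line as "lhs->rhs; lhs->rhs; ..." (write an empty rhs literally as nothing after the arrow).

  | cabbbbccab => ccbbbccab => bbbbccab => bbbbbab => bbbbcb
  | bccbc => bbbc
  | ccbc => bbc
  | bcbbbcaa

ab->c; ba->c; cc->b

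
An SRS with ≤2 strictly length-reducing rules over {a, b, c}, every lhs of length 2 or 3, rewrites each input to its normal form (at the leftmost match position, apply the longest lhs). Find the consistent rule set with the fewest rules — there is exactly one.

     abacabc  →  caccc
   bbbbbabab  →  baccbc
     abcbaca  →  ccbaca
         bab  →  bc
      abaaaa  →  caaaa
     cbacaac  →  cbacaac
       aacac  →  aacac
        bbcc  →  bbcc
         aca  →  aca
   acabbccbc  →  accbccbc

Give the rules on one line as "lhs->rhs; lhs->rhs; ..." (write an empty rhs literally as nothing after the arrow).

  | abacabc => cacabc => caccc
  | bbbbbabab => bbbacbab => baccbab => baccbc
  | abcbaca => ccbaca
  | bab => bc

ab->c; bba->ac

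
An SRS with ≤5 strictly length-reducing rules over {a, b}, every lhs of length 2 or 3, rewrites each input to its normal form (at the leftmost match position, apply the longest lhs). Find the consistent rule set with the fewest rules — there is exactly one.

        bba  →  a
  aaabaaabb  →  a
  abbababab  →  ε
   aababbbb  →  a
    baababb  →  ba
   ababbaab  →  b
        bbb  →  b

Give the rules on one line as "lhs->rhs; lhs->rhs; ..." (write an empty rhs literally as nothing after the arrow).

aa->b; ab->; abb->a; bb->

  | bba => a
  | aaabaaabb => babaaabb => baaabb => bbabb => abb => a
  | abbababab => aababab => bbabab => abab => ab => ε
  | aababbbb => bbabbbb => abbbb => abb => a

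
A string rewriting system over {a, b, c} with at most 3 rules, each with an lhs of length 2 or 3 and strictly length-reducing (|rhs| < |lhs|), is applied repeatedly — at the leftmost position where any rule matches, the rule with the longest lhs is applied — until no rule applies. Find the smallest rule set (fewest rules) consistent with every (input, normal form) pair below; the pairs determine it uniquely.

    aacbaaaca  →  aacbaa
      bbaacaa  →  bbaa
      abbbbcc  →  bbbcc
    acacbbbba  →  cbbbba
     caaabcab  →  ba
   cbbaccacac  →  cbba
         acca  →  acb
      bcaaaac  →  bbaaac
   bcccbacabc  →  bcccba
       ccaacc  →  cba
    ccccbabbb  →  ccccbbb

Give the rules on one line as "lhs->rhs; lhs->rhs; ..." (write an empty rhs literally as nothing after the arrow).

ab->; bac->ba; ca->b

  | aacbaaaca => aacbaaab => aacbaa
  | bbaacaa => bbaaba => bbaa
  | abbbbcc => bbbcc
  | acacbbbba => abcbbbba => cbbbba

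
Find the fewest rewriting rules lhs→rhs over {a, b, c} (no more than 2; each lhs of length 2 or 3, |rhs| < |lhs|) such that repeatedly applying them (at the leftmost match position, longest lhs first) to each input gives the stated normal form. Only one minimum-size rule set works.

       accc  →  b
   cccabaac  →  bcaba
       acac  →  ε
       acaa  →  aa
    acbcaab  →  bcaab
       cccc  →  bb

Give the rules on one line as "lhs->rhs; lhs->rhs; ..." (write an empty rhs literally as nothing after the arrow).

ac->; cc->b

  | accc => cc => b
  | cccabaac => bcabaac => bcaba
  | acac => ac => ε
  | acaa => aa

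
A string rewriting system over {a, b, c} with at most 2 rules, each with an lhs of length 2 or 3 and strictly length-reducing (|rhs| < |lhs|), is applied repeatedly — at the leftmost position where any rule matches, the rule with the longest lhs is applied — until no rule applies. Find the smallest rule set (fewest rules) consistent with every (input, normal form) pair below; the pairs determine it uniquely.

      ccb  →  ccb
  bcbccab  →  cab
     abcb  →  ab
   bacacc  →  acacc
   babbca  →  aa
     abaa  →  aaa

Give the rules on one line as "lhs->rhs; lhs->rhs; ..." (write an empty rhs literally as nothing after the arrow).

  | ccb
  | bcbccab => bccab => cab
  | abcb => ab
  | bacacc => acacc

ba->a; bc->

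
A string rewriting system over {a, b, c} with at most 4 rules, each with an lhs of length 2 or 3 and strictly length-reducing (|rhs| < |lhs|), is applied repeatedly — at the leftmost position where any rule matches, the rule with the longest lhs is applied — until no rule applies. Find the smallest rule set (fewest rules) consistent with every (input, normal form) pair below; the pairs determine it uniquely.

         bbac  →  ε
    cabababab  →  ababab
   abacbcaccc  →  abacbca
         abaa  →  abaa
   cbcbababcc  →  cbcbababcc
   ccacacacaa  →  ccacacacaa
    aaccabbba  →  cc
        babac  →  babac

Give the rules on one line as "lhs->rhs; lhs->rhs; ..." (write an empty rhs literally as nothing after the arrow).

aac->; bba->cc; cab->; ccc->

  | bbac => ccc => ε
  | cabababab => ababab
  | abacbcaccc => abacbca
  | abaa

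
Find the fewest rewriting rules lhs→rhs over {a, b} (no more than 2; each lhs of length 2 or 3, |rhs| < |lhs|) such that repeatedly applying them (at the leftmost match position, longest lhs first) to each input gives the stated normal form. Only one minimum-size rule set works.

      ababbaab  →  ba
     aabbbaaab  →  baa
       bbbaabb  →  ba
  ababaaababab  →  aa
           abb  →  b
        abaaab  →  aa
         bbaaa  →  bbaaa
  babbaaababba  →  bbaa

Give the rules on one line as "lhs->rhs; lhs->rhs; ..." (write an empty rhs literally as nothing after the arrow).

  | ababbaab => abbaab => baab => ba
  | aabbbaaab => abbaaab => baaab => baa
  | bbbaabb => baaabb => baab => ba
  | ababaaababab => abaaababab => aaababab => aaabab => aaab => aa

ab->; bbb->ba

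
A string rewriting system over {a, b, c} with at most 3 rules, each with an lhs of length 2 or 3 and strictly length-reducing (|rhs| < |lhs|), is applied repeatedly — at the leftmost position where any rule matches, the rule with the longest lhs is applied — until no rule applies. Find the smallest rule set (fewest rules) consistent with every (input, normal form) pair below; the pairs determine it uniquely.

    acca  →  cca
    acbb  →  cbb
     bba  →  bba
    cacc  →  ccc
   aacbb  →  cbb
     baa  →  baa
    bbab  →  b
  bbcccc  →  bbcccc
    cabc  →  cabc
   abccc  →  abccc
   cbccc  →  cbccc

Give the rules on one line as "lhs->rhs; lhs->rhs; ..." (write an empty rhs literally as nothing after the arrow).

ac->c; bab->

  | acca => cca
  | acbb => cbb
  | bba
  | cacc => ccc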